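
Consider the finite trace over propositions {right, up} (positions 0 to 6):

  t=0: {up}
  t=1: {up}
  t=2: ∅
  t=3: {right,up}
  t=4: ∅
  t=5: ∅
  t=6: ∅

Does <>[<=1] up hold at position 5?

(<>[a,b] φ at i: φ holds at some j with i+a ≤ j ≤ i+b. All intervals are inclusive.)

Does not hold

Check up at each j in [5,6]:
  j=5: false
  j=6: false
No position in the window satisfies it → formula fails.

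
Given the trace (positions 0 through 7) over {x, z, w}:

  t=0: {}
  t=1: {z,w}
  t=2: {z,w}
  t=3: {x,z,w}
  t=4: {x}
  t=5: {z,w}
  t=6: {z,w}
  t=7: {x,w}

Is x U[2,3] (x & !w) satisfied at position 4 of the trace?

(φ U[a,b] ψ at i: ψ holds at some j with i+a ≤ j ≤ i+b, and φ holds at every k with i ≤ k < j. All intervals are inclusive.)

No

Need some j in [6,7] with (x & !w), and x at every k in [4,j-1].
  j=6: (x & !w) false.
  j=7: (x & !w) false.
No j in the window works → until fails.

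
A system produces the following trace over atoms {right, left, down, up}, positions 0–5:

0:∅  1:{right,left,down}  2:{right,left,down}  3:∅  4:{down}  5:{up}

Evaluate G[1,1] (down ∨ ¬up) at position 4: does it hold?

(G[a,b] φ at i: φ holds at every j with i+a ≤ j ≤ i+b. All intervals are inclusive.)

Check (down ∨ ¬up) at every j in [5,5]:
  j=5: false
Fails at j=5 → formula fails.

No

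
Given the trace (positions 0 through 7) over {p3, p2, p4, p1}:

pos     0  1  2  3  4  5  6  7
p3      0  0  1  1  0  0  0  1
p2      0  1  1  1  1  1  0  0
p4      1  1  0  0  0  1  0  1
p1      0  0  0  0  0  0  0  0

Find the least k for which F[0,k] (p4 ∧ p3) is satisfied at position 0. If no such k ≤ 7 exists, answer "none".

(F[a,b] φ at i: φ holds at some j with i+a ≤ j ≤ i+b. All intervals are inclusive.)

Scan j = 0,1,… for (p4 ∧ p3):
  j=0: fails
  j=1: fails
  j=2: fails
  j=3: fails
  j=4: fails
  j=5: fails
  j=6: fails
  j=7: holds
First hit at j=7, so smallest k = 7-0 = 7.

7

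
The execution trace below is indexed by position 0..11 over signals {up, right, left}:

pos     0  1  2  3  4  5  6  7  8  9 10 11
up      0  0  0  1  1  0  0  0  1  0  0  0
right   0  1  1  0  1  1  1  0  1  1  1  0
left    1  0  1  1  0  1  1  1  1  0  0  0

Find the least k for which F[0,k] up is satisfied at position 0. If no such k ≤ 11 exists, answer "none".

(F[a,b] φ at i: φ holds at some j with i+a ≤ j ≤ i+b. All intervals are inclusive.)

Scan j = 0,1,… for up:
  j=0: fails
  j=1: fails
  j=2: fails
  j=3: holds
First hit at j=3, so smallest k = 3-0 = 3.

3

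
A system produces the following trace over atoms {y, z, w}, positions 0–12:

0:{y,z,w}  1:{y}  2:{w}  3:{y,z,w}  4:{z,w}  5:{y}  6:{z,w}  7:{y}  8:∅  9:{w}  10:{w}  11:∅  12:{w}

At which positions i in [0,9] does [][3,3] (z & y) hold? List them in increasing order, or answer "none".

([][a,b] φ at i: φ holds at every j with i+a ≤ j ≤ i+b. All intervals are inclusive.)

0

Evaluate at each i in [0,9]:
  i=0: ✓ (all of [3,3])
  i=1: ✗ (fails at j=4)
  i=2: ✗ (fails at j=5)
  i=3: ✗ (fails at j=6)
  i=4: ✗ (fails at j=7)
  i=5: ✗ (fails at j=8)
  i=6: ✗ (fails at j=9)
  i=7: ✗ (fails at j=10)
  i=8: ✗ (fails at j=11)
  i=9: ✗ (fails at j=12)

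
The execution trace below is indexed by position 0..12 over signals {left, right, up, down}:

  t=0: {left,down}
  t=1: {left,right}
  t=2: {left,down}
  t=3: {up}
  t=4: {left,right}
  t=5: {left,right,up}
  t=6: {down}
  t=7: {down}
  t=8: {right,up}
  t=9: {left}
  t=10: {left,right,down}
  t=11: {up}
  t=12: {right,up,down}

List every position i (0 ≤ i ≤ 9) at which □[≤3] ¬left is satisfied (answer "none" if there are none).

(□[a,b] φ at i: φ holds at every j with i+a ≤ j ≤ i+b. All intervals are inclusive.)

none

Evaluate at each i in [0,9]:
  i=0: ✗ (fails at j=0)
  i=1: ✗ (fails at j=1)
  i=2: ✗ (fails at j=2)
  i=3: ✗ (fails at j=4)
  i=4: ✗ (fails at j=4)
  i=5: ✗ (fails at j=5)
  i=6: ✗ (fails at j=9)
  i=7: ✗ (fails at j=9)
  i=8: ✗ (fails at j=9)
  i=9: ✗ (fails at j=9)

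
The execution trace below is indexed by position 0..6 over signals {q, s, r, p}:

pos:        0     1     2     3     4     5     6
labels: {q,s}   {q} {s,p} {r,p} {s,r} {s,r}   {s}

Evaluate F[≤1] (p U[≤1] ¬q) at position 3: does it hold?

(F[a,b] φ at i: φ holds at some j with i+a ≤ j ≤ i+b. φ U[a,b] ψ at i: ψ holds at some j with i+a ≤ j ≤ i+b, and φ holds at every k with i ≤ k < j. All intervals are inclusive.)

Check (p U[≤1] ¬q) at each j in [3,4]:
  j=3: holds
  j=4: holds
Found at j=3 → formula holds.

True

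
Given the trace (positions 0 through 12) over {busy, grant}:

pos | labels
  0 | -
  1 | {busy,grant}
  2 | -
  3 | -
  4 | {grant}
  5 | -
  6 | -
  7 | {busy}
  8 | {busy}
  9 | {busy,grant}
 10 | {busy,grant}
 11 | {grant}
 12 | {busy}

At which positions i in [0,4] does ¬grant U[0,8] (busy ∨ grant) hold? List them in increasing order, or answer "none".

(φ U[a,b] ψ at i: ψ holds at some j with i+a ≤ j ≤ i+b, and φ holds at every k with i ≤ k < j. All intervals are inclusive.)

Evaluate at each i in [0,4]:
  i=0: ✓ (rhs at j=1; lhs holds on [0,0])
  i=1: ✓ (rhs at j=1)
  i=2: ✓ (rhs at j=4; lhs holds on [2,3])
  i=3: ✓ (rhs at j=4; lhs holds on [3,3])
  i=4: ✓ (rhs at j=4)

0, 1, 2, 3, 4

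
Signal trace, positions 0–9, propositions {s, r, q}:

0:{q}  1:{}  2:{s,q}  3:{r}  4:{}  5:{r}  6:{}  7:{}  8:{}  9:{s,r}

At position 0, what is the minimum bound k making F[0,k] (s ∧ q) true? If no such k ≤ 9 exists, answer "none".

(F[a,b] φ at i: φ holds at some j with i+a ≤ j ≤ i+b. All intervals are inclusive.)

Scan j = 0,1,… for (s ∧ q):
  j=0: fails
  j=1: fails
  j=2: holds
First hit at j=2, so smallest k = 2-0 = 2.

2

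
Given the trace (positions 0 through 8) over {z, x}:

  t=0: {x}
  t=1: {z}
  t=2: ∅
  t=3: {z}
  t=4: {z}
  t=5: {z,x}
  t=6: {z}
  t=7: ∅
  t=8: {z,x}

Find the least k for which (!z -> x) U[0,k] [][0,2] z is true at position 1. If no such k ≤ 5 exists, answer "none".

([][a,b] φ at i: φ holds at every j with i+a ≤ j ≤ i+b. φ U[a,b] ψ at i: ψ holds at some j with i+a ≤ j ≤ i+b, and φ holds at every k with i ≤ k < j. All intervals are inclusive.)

none

Need earliest j ≥ 1 with [][0,2] z, and (!z -> x) at every k in [1,j-1].
  j=1: rhs fails.
  j=2: rhs fails.
  j=3: rhs holds but lhs fails at k=2.
  j=4: rhs holds but lhs fails at k=2.
  j=5: rhs fails.
  j=6: rhs fails.
No witness within the range → none.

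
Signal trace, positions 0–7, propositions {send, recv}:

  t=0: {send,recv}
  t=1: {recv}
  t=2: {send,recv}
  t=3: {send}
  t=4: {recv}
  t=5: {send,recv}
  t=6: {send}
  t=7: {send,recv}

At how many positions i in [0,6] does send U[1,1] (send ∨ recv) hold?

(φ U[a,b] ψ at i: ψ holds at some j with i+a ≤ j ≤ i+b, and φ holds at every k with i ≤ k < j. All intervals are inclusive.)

Evaluate at each i in [0,6]:
  i=0: ✓ (rhs at j=1; lhs holds on [0,0])
  i=1: ✗ (lhs fails at k=1 before rhs at j=2)
  i=2: ✓ (rhs at j=3; lhs holds on [2,2])
  i=3: ✓ (rhs at j=4; lhs holds on [3,3])
  i=4: ✗ (lhs fails at k=4 before rhs at j=5)
  i=5: ✓ (rhs at j=6; lhs holds on [5,5])
  i=6: ✓ (rhs at j=7; lhs holds on [6,6])
Positions where it holds: {0, 2, 3, 5, 6} → 5.

5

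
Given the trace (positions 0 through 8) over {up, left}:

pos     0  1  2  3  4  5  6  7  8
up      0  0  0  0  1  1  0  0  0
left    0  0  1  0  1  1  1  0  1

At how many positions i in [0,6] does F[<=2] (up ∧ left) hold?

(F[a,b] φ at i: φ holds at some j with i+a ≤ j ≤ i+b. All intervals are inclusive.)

Evaluate at each i in [0,6]:
  i=0: ✗ (none in [0,2])
  i=1: ✗ (none in [1,3])
  i=2: ✓ (witness j=4)
  i=3: ✓ (witness j=4)
  i=4: ✓ (witness j=4)
  i=5: ✓ (witness j=5)
  i=6: ✗ (none in [6,8])
Positions where it holds: {2, 3, 4, 5} → 4.

4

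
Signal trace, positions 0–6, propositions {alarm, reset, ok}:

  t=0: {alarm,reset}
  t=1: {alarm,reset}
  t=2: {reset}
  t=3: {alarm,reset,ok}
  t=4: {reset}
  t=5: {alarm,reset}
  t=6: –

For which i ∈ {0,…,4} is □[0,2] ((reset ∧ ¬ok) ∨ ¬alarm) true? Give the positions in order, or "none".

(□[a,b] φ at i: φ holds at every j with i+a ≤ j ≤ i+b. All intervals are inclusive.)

Evaluate at each i in [0,4]:
  i=0: ✓ (all of [0,2])
  i=1: ✗ (fails at j=3)
  i=2: ✗ (fails at j=3)
  i=3: ✗ (fails at j=3)
  i=4: ✓ (all of [4,6])

0, 4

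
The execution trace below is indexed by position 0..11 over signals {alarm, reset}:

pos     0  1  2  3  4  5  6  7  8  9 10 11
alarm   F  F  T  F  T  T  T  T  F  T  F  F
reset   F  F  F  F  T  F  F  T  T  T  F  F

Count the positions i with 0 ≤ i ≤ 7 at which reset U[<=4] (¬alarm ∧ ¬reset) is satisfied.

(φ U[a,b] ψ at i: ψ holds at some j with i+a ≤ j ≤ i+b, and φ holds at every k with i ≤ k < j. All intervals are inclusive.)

Evaluate at each i in [0,7]:
  i=0: ✓ (rhs at j=0)
  i=1: ✓ (rhs at j=1)
  i=2: ✗ (lhs fails at k=2 before rhs at j=3)
  i=3: ✓ (rhs at j=3)
  i=4: ✗ (no rhs in [4,8])
  i=5: ✗ (no rhs in [5,9])
  i=6: ✗ (lhs fails at k=6 before rhs at j=10)
  i=7: ✓ (rhs at j=10; lhs holds on [7,9])
Positions where it holds: {0, 1, 3, 7} → 4.

4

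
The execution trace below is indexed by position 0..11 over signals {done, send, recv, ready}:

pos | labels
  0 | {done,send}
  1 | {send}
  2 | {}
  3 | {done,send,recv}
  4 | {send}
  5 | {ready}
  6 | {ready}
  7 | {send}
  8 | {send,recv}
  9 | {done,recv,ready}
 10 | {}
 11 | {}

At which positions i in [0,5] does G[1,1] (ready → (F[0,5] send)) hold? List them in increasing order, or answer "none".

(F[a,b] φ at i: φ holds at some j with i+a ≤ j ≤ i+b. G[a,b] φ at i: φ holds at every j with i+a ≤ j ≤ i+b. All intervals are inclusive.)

Evaluate at each i in [0,5]:
  i=0: ✓ (all of [1,1])
  i=1: ✓ (all of [2,2])
  i=2: ✓ (all of [3,3])
  i=3: ✓ (all of [4,4])
  i=4: ✓ (all of [5,5])
  i=5: ✓ (all of [6,6])

0, 1, 2, 3, 4, 5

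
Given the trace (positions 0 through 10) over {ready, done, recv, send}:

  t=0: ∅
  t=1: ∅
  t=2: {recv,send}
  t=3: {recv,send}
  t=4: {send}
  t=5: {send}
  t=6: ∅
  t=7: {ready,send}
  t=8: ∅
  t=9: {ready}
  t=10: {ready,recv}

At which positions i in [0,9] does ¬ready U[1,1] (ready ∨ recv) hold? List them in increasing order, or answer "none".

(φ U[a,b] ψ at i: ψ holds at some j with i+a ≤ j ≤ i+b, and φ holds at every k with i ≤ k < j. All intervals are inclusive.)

Evaluate at each i in [0,9]:
  i=0: ✗ (no rhs in [1,1])
  i=1: ✓ (rhs at j=2; lhs holds on [1,1])
  i=2: ✓ (rhs at j=3; lhs holds on [2,2])
  i=3: ✗ (no rhs in [4,4])
  i=4: ✗ (no rhs in [5,5])
  i=5: ✗ (no rhs in [6,6])
  i=6: ✓ (rhs at j=7; lhs holds on [6,6])
  i=7: ✗ (no rhs in [8,8])
  i=8: ✓ (rhs at j=9; lhs holds on [8,8])
  i=9: ✗ (lhs fails at k=9 before rhs at j=10)

1, 2, 6, 8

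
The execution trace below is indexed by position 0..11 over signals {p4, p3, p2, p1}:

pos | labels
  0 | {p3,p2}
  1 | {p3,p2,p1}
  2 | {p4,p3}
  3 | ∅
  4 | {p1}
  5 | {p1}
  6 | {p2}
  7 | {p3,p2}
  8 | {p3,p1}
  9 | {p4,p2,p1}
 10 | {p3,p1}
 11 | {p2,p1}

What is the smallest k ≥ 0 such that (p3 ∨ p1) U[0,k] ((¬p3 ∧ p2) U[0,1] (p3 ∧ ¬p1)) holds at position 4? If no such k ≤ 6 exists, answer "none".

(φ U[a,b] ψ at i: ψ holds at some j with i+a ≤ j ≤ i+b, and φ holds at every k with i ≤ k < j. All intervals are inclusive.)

2

Need earliest j ≥ 4 with ((¬p3 ∧ p2) U[0,1] (p3 ∧ ¬p1)), and (p3 ∨ p1) at every k in [4,j-1].
  j=4: rhs fails.
  j=5: rhs fails.
  j=6: rhs holds; lhs holds on [4,5]. k = 2.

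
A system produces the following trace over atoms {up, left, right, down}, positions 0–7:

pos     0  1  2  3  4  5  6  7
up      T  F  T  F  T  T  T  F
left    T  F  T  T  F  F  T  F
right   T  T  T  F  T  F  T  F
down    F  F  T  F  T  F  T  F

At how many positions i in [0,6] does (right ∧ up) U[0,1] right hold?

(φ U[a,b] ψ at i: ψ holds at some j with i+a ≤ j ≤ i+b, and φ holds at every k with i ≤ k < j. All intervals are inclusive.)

5

Evaluate at each i in [0,6]:
  i=0: ✓ (rhs at j=0)
  i=1: ✓ (rhs at j=1)
  i=2: ✓ (rhs at j=2)
  i=3: ✗ (lhs fails at k=3 before rhs at j=4)
  i=4: ✓ (rhs at j=4)
  i=5: ✗ (lhs fails at k=5 before rhs at j=6)
  i=6: ✓ (rhs at j=6)
Positions where it holds: {0, 1, 2, 4, 6} → 5.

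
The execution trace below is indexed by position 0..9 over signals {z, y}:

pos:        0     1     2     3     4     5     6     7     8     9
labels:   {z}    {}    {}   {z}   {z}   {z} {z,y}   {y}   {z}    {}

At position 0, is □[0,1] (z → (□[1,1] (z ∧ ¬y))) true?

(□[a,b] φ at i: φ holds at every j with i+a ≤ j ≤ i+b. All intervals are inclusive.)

False

Check (z → (□[1,1] (z ∧ ¬y))) at every j in [0,1]:
  j=0: antecedent true; consequent fails at 1 → ✗
  j=1: antecedent false → ✓
Fails at j=0 → formula fails.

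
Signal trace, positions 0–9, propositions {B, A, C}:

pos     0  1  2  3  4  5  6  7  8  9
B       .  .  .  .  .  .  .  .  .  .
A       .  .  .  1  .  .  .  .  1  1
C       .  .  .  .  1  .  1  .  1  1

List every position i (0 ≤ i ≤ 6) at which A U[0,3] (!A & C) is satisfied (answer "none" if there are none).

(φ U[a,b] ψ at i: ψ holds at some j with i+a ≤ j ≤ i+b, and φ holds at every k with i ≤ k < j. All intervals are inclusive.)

Evaluate at each i in [0,6]:
  i=0: ✗ (no rhs in [0,3])
  i=1: ✗ (lhs fails at k=1 before rhs at j=4)
  i=2: ✗ (lhs fails at k=2 before rhs at j=4)
  i=3: ✓ (rhs at j=4; lhs holds on [3,3])
  i=4: ✓ (rhs at j=4)
  i=5: ✗ (lhs fails at k=5 before rhs at j=6)
  i=6: ✓ (rhs at j=6)

3, 4, 6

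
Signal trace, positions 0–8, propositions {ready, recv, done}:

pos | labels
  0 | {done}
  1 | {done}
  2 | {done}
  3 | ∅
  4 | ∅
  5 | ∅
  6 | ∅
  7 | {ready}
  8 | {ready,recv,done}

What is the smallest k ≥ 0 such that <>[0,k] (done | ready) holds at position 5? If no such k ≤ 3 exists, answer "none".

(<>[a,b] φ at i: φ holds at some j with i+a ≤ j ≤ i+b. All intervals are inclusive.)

Scan j = 5,6,… for (done | ready):
  j=5: fails
  j=6: fails
  j=7: holds
First hit at j=7, so smallest k = 7-5 = 2.

2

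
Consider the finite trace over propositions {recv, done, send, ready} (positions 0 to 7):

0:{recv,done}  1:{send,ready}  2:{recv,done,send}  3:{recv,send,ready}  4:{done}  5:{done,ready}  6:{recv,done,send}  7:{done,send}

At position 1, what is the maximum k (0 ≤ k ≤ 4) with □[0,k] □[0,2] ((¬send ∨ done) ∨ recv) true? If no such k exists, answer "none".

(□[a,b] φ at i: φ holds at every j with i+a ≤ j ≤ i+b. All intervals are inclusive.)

□[0,2] ((¬send ∨ done) ∨ recv) must hold from j=1 onward; find where it first fails.
  j=1: fails → no k works.

none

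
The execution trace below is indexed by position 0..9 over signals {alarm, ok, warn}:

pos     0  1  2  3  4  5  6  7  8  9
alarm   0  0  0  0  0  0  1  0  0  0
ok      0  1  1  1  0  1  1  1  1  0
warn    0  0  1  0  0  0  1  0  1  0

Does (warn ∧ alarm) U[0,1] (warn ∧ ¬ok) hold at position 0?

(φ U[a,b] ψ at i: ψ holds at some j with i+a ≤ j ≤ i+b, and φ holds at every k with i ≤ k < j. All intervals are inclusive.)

Need some j in [0,1] with (warn ∧ ¬ok), and (warn ∧ alarm) at every k in [0,j-1].
  j=0: (warn ∧ ¬ok) false.
  j=1: (warn ∧ ¬ok) false.
No j in the window works → until fails.

Does not hold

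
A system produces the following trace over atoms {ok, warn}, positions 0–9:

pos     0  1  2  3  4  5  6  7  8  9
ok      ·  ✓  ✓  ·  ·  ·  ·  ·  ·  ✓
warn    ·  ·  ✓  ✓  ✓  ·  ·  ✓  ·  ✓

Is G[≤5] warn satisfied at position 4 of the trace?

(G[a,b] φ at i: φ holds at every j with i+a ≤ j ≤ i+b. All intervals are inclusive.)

Check warn at every j in [4,9]:
  j=4: true
  j=5: false
  j=6: false
  j=7: true
  j=8: false
  j=9: true
Fails at j=5 → formula fails.

False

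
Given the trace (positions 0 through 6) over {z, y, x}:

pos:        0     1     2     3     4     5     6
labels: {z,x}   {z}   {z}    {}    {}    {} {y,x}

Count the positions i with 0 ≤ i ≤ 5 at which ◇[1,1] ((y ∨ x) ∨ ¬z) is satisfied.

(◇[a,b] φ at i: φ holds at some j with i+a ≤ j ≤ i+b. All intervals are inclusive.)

4

Evaluate at each i in [0,5]:
  i=0: ✗ (none in [1,1])
  i=1: ✗ (none in [2,2])
  i=2: ✓ (witness j=3)
  i=3: ✓ (witness j=4)
  i=4: ✓ (witness j=5)
  i=5: ✓ (witness j=6)
Positions where it holds: {2, 3, 4, 5} → 4.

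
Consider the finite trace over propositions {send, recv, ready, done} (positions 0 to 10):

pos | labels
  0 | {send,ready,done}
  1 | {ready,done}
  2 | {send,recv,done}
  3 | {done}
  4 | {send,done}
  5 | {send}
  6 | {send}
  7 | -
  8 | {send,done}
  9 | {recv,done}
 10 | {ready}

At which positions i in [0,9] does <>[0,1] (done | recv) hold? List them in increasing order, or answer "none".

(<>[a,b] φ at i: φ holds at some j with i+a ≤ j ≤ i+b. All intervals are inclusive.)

Evaluate at each i in [0,9]:
  i=0: ✓ (witness j=0)
  i=1: ✓ (witness j=1)
  i=2: ✓ (witness j=2)
  i=3: ✓ (witness j=3)
  i=4: ✓ (witness j=4)
  i=5: ✗ (none in [5,6])
  i=6: ✗ (none in [6,7])
  i=7: ✓ (witness j=8)
  i=8: ✓ (witness j=8)
  i=9: ✓ (witness j=9)

0, 1, 2, 3, 4, 7, 8, 9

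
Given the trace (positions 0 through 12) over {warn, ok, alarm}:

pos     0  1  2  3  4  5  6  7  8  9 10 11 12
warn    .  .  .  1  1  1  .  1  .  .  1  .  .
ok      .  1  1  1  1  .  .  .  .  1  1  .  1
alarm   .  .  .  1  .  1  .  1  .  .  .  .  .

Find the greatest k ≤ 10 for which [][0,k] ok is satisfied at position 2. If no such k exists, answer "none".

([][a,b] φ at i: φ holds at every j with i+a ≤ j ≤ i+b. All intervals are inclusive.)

2

ok must hold from j=2 onward; find where it first fails.
  j=2: holds
  j=3: holds
  j=4: holds
  j=5: fails
Holds on [2,4], so largest k = 2.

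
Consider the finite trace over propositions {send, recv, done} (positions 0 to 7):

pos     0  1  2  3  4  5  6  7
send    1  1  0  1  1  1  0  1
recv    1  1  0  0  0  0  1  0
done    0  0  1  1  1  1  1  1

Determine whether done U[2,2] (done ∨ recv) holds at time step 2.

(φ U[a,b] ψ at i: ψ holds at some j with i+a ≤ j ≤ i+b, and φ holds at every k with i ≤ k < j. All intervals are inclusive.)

Need some j in [4,4] with (done ∨ recv), and done at every k in [2,j-1].
  j=4: (done ∨ recv) holds; done holds at every k in [2,3] → satisfied.

Holds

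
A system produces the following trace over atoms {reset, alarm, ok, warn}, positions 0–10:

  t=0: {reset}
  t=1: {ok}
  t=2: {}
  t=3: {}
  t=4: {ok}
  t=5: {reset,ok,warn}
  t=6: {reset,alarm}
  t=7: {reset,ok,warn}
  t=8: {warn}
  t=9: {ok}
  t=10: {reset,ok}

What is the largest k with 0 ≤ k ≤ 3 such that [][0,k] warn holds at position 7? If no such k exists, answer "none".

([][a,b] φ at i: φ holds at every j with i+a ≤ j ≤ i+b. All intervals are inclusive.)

1

warn must hold from j=7 onward; find where it first fails.
  j=7: holds
  j=8: holds
  j=9: fails
Holds on [7,8], so largest k = 1.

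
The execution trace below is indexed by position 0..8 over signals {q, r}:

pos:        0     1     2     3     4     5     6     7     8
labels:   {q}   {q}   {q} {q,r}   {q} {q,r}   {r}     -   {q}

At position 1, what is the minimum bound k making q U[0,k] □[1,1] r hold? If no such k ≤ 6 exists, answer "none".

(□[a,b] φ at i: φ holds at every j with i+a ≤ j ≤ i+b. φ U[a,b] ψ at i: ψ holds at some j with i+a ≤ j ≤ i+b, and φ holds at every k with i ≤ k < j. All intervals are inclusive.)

Need earliest j ≥ 1 with □[1,1] r, and q at every k in [1,j-1].
  j=1: rhs fails.
  j=2: rhs holds; lhs holds on [1,1]. k = 1.

1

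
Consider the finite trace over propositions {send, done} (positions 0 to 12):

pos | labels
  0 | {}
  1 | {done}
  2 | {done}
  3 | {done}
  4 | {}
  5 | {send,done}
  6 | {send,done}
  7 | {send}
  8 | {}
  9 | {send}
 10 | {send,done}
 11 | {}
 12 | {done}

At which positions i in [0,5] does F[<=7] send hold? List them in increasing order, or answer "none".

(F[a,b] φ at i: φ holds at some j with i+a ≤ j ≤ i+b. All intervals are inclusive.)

0, 1, 2, 3, 4, 5

Evaluate at each i in [0,5]:
  i=0: ✓ (witness j=5)
  i=1: ✓ (witness j=5)
  i=2: ✓ (witness j=5)
  i=3: ✓ (witness j=5)
  i=4: ✓ (witness j=5)
  i=5: ✓ (witness j=5)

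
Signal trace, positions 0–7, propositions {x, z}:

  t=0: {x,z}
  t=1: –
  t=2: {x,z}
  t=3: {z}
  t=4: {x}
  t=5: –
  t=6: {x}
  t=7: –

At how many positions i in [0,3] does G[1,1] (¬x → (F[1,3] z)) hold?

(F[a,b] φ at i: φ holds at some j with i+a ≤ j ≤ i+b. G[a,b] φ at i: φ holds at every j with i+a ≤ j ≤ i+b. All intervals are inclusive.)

Evaluate at each i in [0,3]:
  i=0: ✓ (all of [1,1])
  i=1: ✓ (all of [2,2])
  i=2: ✗ (fails at j=3)
  i=3: ✓ (all of [4,4])
Positions where it holds: {0, 1, 3} → 3.

3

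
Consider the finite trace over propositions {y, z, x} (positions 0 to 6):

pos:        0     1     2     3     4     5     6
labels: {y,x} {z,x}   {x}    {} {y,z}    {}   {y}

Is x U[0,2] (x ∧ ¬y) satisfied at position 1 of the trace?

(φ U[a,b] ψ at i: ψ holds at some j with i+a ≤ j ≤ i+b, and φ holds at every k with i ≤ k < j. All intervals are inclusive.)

Holds

Need some j in [1,3] with (x ∧ ¬y), and x at every k in [1,j-1].
  j=1: (x ∧ ¬y) holds; no prefix to check → satisfied.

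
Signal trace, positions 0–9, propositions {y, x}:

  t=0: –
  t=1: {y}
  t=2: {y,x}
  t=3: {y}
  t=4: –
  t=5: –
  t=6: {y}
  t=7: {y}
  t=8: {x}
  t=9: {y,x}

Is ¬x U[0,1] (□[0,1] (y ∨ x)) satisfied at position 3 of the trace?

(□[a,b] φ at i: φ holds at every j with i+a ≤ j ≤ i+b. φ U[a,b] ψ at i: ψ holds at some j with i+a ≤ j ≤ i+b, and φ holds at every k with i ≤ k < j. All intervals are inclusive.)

Need some j in [3,4] with □[0,1] (y ∨ x), and ¬x at every k in [3,j-1].
  j=3: □[0,1] (y ∨ x) — fails at 4.
  j=4: □[0,1] (y ∨ x) — fails at 4.
No j in the window works → until fails.

Does not hold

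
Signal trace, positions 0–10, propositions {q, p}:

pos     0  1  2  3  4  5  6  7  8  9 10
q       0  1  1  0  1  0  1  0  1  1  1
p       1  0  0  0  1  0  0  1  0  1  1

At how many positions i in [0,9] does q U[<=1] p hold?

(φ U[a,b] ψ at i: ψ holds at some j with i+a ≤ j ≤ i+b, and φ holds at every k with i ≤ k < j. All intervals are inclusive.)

6

Evaluate at each i in [0,9]:
  i=0: ✓ (rhs at j=0)
  i=1: ✗ (no rhs in [1,2])
  i=2: ✗ (no rhs in [2,3])
  i=3: ✗ (lhs fails at k=3 before rhs at j=4)
  i=4: ✓ (rhs at j=4)
  i=5: ✗ (no rhs in [5,6])
  i=6: ✓ (rhs at j=7; lhs holds on [6,6])
  i=7: ✓ (rhs at j=7)
  i=8: ✓ (rhs at j=9; lhs holds on [8,8])
  i=9: ✓ (rhs at j=9)
Positions where it holds: {0, 4, 6, 7, 8, 9} → 6.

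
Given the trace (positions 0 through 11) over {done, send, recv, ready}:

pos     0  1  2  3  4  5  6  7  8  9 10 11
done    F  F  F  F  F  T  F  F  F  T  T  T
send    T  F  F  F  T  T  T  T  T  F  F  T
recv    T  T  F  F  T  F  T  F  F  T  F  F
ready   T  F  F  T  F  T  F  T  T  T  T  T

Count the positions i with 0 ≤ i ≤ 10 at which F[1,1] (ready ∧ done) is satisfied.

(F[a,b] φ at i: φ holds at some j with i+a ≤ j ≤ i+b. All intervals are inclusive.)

4

Evaluate at each i in [0,10]:
  i=0: ✗ (none in [1,1])
  i=1: ✗ (none in [2,2])
  i=2: ✗ (none in [3,3])
  i=3: ✗ (none in [4,4])
  i=4: ✓ (witness j=5)
  i=5: ✗ (none in [6,6])
  i=6: ✗ (none in [7,7])
  i=7: ✗ (none in [8,8])
  i=8: ✓ (witness j=9)
  i=9: ✓ (witness j=10)
  i=10: ✓ (witness j=11)
Positions where it holds: {4, 8, 9, 10} → 4.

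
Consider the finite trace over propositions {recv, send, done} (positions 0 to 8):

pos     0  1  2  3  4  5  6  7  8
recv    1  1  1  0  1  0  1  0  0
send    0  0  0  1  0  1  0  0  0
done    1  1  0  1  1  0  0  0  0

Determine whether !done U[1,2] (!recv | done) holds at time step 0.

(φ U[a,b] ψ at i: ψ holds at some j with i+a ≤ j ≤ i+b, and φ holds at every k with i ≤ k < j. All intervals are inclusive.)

No

Need some j in [1,2] with (!recv | done), and !done at every k in [0,j-1].
  j=1: (!recv | done) holds, but !done fails at k=0 → not this j.
  j=2: (!recv | done) false.
No j in the window works → until fails.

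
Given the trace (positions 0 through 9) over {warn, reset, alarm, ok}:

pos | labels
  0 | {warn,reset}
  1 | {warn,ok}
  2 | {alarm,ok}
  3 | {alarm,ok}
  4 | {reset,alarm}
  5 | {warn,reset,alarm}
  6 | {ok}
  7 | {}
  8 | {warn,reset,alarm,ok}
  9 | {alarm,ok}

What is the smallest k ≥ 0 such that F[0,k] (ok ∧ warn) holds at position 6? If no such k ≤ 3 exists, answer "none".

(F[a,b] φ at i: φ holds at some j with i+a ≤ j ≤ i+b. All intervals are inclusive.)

Scan j = 6,7,… for (ok ∧ warn):
  j=6: fails
  j=7: fails
  j=8: holds
First hit at j=8, so smallest k = 8-6 = 2.

2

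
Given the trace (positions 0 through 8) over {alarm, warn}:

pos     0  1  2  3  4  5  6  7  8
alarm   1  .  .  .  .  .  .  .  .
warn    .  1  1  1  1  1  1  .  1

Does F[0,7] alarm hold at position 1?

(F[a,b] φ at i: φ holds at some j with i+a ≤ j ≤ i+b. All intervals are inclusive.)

Does not hold

Check alarm at each j in [1,8]:
  j=1: false
  j=2: false
  j=3: false
  j=4: false
  j=5: false
  j=6: false
  j=7: false
  j=8: false
No position in the window satisfies it → formula fails.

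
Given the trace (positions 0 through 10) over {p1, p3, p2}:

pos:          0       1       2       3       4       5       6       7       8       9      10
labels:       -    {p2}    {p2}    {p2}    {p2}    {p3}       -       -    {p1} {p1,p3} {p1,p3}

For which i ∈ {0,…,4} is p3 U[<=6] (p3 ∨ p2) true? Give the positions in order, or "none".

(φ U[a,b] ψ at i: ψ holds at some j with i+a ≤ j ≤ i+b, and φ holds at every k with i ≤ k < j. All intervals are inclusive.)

1, 2, 3, 4

Evaluate at each i in [0,4]:
  i=0: ✗ (lhs fails at k=0 before rhs at j=1)
  i=1: ✓ (rhs at j=1)
  i=2: ✓ (rhs at j=2)
  i=3: ✓ (rhs at j=3)
  i=4: ✓ (rhs at j=4)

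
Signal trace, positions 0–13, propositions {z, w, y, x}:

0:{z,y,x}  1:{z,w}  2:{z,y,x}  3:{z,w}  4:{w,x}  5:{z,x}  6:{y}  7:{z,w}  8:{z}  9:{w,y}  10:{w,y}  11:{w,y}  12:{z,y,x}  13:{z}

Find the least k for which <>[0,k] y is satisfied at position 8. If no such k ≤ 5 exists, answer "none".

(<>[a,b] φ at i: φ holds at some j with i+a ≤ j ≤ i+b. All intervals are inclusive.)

1

Scan j = 8,9,… for y:
  j=8: fails
  j=9: holds
First hit at j=9, so smallest k = 9-8 = 1.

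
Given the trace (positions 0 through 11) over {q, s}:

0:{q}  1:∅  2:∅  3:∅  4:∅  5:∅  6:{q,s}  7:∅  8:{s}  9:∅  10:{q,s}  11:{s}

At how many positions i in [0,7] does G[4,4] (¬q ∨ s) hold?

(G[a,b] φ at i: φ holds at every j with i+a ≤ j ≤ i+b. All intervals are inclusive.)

8

Evaluate at each i in [0,7]:
  i=0: ✓ (all of [4,4])
  i=1: ✓ (all of [5,5])
  i=2: ✓ (all of [6,6])
  i=3: ✓ (all of [7,7])
  i=4: ✓ (all of [8,8])
  i=5: ✓ (all of [9,9])
  i=6: ✓ (all of [10,10])
  i=7: ✓ (all of [11,11])
Positions where it holds: {0, 1, 2, 3, 4, 5, 6, 7} → 8.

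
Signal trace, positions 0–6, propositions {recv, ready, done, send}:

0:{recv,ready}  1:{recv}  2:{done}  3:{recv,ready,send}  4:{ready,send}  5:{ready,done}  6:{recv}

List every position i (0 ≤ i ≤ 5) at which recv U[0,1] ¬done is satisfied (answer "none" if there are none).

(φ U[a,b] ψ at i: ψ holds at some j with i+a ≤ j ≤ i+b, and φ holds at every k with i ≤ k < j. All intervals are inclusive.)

0, 1, 3, 4

Evaluate at each i in [0,5]:
  i=0: ✓ (rhs at j=0)
  i=1: ✓ (rhs at j=1)
  i=2: ✗ (lhs fails at k=2 before rhs at j=3)
  i=3: ✓ (rhs at j=3)
  i=4: ✓ (rhs at j=4)
  i=5: ✗ (lhs fails at k=5 before rhs at j=6)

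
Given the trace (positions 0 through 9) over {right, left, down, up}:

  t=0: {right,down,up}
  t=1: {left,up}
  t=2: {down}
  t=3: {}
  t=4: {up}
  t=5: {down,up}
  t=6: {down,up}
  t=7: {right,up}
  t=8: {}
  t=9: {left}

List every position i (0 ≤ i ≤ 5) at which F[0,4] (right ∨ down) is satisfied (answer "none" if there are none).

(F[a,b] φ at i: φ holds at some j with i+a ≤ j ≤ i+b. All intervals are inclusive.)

0, 1, 2, 3, 4, 5

Evaluate at each i in [0,5]:
  i=0: ✓ (witness j=0)
  i=1: ✓ (witness j=2)
  i=2: ✓ (witness j=2)
  i=3: ✓ (witness j=5)
  i=4: ✓ (witness j=5)
  i=5: ✓ (witness j=5)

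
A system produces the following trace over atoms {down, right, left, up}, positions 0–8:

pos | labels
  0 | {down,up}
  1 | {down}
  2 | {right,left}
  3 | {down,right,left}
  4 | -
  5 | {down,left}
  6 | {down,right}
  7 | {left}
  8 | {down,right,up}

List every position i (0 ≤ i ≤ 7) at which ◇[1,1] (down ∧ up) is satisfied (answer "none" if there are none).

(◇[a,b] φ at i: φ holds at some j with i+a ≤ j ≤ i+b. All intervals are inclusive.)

Evaluate at each i in [0,7]:
  i=0: ✗ (none in [1,1])
  i=1: ✗ (none in [2,2])
  i=2: ✗ (none in [3,3])
  i=3: ✗ (none in [4,4])
  i=4: ✗ (none in [5,5])
  i=5: ✗ (none in [6,6])
  i=6: ✗ (none in [7,7])
  i=7: ✓ (witness j=8)

7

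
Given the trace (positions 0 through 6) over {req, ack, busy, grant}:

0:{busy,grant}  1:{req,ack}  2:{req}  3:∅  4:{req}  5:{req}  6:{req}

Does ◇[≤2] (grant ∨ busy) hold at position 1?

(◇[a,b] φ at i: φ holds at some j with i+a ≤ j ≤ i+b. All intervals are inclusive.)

No

Check (grant ∨ busy) at each j in [1,3]:
  j=1: false
  j=2: false
  j=3: false
No position in the window satisfies it → formula fails.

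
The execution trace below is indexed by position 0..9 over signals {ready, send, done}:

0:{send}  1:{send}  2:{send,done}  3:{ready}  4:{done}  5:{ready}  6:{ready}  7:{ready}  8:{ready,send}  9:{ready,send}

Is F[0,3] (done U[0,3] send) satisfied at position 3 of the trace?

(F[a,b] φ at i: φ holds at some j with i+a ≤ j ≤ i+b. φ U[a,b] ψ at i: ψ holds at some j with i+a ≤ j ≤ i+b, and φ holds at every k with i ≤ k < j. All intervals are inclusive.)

Check (done U[0,3] send) at each j in [3,6]:
  j=3: fails
  j=4: fails
  j=5: fails
  j=6: fails
No position in the window satisfies it → formula fails.

No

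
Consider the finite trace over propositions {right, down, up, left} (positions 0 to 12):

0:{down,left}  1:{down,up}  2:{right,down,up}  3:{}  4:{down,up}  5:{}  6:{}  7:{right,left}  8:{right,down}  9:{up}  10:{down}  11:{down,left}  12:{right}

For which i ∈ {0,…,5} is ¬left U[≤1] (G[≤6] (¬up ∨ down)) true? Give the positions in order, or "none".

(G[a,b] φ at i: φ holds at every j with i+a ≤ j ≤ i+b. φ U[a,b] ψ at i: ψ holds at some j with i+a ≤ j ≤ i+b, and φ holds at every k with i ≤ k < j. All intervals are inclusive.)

0, 1, 2

Evaluate at each i in [0,5]:
  i=0: ✓ (rhs at j=0)
  i=1: ✓ (rhs at j=1)
  i=2: ✓ (rhs at j=2)
  i=3: ✗ (no rhs in [3,4])
  i=4: ✗ (no rhs in [4,5])
  i=5: ✗ (no rhs in [5,6])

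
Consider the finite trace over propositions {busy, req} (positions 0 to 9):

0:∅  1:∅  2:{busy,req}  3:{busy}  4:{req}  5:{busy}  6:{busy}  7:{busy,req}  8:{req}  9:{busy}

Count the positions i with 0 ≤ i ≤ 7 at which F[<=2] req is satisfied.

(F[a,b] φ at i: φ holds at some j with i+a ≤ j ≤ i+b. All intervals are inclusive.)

8

Evaluate at each i in [0,7]:
  i=0: ✓ (witness j=2)
  i=1: ✓ (witness j=2)
  i=2: ✓ (witness j=2)
  i=3: ✓ (witness j=4)
  i=4: ✓ (witness j=4)
  i=5: ✓ (witness j=7)
  i=6: ✓ (witness j=7)
  i=7: ✓ (witness j=7)
Positions where it holds: {0, 1, 2, 3, 4, 5, 6, 7} → 8.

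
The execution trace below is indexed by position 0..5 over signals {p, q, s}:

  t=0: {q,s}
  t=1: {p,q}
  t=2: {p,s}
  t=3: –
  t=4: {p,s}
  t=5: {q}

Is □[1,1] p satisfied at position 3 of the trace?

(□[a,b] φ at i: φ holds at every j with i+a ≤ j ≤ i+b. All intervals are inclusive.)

Yes

Check p at every j in [4,4]:
  j=4: true
All positions satisfy it → formula holds.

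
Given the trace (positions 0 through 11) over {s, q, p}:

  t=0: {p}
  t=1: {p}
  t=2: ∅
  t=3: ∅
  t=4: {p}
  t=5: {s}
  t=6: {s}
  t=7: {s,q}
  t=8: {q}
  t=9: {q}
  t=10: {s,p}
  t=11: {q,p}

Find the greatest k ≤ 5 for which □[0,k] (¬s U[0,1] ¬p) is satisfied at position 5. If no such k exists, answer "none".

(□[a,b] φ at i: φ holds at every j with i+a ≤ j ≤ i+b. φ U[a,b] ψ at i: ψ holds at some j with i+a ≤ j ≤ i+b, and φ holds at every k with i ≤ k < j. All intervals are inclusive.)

(¬s U[0,1] ¬p) must hold from j=5 onward; find where it first fails.
  j=5: holds
  j=6: holds
  j=7: holds
  j=8: holds
  j=9: holds
  j=10: fails
Holds on [5,9], so largest k = 4.

4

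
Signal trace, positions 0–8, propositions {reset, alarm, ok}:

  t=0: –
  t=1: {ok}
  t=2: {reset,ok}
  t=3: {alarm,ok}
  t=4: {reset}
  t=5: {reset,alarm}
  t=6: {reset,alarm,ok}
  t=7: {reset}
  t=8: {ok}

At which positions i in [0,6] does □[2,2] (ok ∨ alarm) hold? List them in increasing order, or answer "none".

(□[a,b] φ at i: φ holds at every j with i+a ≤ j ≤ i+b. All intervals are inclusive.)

Evaluate at each i in [0,6]:
  i=0: ✓ (all of [2,2])
  i=1: ✓ (all of [3,3])
  i=2: ✗ (fails at j=4)
  i=3: ✓ (all of [5,5])
  i=4: ✓ (all of [6,6])
  i=5: ✗ (fails at j=7)
  i=6: ✓ (all of [8,8])

0, 1, 3, 4, 6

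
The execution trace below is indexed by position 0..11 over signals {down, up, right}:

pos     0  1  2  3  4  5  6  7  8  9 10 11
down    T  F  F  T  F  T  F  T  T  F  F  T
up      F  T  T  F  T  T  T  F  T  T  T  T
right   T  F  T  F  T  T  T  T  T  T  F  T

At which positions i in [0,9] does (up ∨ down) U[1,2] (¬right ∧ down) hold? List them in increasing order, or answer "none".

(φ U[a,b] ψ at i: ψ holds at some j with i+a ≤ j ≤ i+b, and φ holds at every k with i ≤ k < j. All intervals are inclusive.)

1, 2

Evaluate at each i in [0,9]:
  i=0: ✗ (no rhs in [1,2])
  i=1: ✓ (rhs at j=3; lhs holds on [1,2])
  i=2: ✓ (rhs at j=3; lhs holds on [2,2])
  i=3: ✗ (no rhs in [4,5])
  i=4: ✗ (no rhs in [5,6])
  i=5: ✗ (no rhs in [6,7])
  i=6: ✗ (no rhs in [7,8])
  i=7: ✗ (no rhs in [8,9])
  i=8: ✗ (no rhs in [9,10])
  i=9: ✗ (no rhs in [10,11])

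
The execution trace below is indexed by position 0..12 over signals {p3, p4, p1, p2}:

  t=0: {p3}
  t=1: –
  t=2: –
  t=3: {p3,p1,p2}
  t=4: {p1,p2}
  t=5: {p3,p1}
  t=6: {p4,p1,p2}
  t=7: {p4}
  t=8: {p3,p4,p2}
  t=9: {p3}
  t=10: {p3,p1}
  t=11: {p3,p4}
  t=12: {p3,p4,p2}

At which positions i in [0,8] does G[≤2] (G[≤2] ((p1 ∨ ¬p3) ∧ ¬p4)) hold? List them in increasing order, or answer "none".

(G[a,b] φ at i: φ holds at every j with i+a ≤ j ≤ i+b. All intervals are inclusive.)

Evaluate at each i in [0,8]:
  i=0: ✗ (fails at j=0)
  i=1: ✓ (all of [1,3])
  i=2: ✗ (fails at j=4)
  i=3: ✗ (fails at j=4)
  i=4: ✗ (fails at j=4)
  i=5: ✗ (fails at j=5)
  i=6: ✗ (fails at j=6)
  i=7: ✗ (fails at j=7)
  i=8: ✗ (fails at j=8)

1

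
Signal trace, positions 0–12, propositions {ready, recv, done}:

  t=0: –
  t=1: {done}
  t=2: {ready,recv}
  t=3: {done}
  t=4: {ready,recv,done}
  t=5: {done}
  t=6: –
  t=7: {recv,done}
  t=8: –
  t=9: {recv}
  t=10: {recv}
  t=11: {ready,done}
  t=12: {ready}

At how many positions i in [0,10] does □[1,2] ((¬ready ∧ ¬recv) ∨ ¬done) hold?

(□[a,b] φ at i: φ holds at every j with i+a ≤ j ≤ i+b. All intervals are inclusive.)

5

Evaluate at each i in [0,10]:
  i=0: ✓ (all of [1,2])
  i=1: ✓ (all of [2,3])
  i=2: ✗ (fails at j=4)
  i=3: ✗ (fails at j=4)
  i=4: ✓ (all of [5,6])
  i=5: ✗ (fails at j=7)
  i=6: ✗ (fails at j=7)
  i=7: ✓ (all of [8,9])
  i=8: ✓ (all of [9,10])
  i=9: ✗ (fails at j=11)
  i=10: ✗ (fails at j=11)
Positions where it holds: {0, 1, 4, 7, 8} → 5.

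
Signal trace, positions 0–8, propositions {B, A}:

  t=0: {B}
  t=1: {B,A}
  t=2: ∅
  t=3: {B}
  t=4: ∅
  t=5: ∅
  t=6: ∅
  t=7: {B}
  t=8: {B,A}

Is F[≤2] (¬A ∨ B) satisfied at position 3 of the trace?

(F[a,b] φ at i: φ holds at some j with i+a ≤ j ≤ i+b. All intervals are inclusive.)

Holds

Check (¬A ∨ B) at each j in [3,5]:
  j=3: true
  j=4: true
  j=5: true
Found at j=3 → formula holds.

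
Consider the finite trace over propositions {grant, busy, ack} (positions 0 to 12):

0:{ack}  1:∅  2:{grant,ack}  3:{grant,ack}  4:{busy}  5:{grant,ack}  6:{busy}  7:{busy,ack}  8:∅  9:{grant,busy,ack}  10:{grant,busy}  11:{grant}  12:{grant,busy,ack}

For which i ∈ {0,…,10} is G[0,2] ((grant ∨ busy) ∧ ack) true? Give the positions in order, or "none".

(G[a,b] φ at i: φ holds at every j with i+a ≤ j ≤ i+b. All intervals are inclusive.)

none

Evaluate at each i in [0,10]:
  i=0: ✗ (fails at j=0)
  i=1: ✗ (fails at j=1)
  i=2: ✗ (fails at j=4)
  i=3: ✗ (fails at j=4)
  i=4: ✗ (fails at j=4)
  i=5: ✗ (fails at j=6)
  i=6: ✗ (fails at j=6)
  i=7: ✗ (fails at j=8)
  i=8: ✗ (fails at j=8)
  i=9: ✗ (fails at j=10)
  i=10: ✗ (fails at j=10)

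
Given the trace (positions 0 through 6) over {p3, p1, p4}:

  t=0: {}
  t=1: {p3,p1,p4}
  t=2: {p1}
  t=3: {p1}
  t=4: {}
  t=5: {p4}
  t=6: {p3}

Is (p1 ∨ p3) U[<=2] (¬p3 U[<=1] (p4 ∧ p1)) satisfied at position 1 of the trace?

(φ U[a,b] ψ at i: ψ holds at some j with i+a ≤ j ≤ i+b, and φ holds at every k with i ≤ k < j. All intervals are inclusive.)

Need some j in [1,3] with (¬p3 U[<=1] (p4 ∧ p1)), and (p1 ∨ p3) at every k in [1,j-1].
  j=1: (¬p3 U[<=1] (p4 ∧ p1)) holds; no prefix to check → satisfied.

Holds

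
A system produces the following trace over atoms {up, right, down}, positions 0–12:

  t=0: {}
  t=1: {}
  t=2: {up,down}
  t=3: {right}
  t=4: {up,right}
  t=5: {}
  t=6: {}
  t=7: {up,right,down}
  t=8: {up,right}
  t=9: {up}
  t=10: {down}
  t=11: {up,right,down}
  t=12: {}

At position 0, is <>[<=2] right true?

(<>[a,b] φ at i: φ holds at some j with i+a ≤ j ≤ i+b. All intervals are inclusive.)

Check right at each j in [0,2]:
  j=0: false
  j=1: false
  j=2: false
No position in the window satisfies it → formula fails.

False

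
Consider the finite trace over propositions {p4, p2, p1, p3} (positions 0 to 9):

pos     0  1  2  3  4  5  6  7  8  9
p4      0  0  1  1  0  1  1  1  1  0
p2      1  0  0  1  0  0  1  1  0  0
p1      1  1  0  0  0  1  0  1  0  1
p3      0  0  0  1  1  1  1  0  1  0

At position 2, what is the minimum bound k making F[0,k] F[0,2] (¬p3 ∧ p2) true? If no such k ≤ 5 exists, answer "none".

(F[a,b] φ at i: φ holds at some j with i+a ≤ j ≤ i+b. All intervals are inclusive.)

3

Scan j = 2,3,… for F[0,2] (¬p3 ∧ p2):
  j=2: fails
  j=3: fails
  j=4: fails
  j=5: holds
First hit at j=5, so smallest k = 5-2 = 3.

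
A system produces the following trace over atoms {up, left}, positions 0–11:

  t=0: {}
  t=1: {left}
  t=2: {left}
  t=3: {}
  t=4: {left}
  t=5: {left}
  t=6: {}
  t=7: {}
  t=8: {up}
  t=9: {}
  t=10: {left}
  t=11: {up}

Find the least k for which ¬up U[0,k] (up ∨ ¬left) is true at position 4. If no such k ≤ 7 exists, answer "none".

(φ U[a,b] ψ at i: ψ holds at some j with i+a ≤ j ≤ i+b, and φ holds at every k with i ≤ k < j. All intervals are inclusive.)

2

Need earliest j ≥ 4 with (up ∨ ¬left), and ¬up at every k in [4,j-1].
  j=4: rhs fails.
  j=5: rhs fails.
  j=6: rhs holds; lhs holds on [4,5]. k = 2.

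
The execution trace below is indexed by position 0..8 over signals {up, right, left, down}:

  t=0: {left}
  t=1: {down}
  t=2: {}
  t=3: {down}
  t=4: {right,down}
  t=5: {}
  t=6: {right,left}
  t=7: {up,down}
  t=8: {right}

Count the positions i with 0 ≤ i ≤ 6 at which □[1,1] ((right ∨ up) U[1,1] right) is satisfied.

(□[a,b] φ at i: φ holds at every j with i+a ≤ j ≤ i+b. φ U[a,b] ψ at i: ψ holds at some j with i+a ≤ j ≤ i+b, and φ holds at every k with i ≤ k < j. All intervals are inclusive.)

1

Evaluate at each i in [0,6]:
  i=0: ✗ (fails at j=1)
  i=1: ✗ (fails at j=2)
  i=2: ✗ (fails at j=3)
  i=3: ✗ (fails at j=4)
  i=4: ✗ (fails at j=5)
  i=5: ✗ (fails at j=6)
  i=6: ✓ (all of [7,7])
Positions where it holds: {6} → 1.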